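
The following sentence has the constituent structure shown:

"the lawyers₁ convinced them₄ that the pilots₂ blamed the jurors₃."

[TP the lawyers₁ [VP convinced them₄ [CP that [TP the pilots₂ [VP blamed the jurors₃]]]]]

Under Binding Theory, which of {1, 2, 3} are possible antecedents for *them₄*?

*them* is a pronoun, so Principle B applies: it must be free in its binding domain.
Binding domain of *them₄*: the matrix TP, whose subject is the lawyers₁.
*the lawyers₁* c-commands the pronoun within its binding domain → coindexation would violate Principle B.
*the pilots₂*: the pronoun c-commands this R-expression → coindexation would violate Principle C on *the pilots₂*.
*the jurors₃*: the pronoun c-commands this R-expression → coindexation would violate Principle C on *the jurors₃*.

none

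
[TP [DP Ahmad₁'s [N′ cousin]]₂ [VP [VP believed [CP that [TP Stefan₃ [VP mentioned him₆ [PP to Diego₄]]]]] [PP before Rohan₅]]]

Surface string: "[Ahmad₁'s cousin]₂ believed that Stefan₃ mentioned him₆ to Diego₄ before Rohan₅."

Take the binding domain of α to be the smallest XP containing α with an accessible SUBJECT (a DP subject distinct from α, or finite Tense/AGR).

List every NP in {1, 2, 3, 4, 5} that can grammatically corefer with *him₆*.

*him* is a pronoun, so Principle B applies: it must be free in its binding domain.
Binding domain of *him₆*: the embedded TP, whose subject is Stefan₃.
*Ahmad₁* and the pronoun do not c-command one another → neither Principle B nor Principle C is at stake; coindexation permitted.
*[Ahmad₁'s cousin]₂* c-commands the pronoun but from outside its binding domain, and is not c-commanded by it → coindexation permitted.
*Stefan₃* c-commands the pronoun within its binding domain → coindexation would violate Principle B.
*Diego₄*: the pronoun c-commands this R-expression → coindexation would violate Principle C on *Diego₄*.
*Rohan₅* and the pronoun do not c-command one another → neither Principle B nor Principle C is at stake; coindexation permitted.

{1, 2, 5}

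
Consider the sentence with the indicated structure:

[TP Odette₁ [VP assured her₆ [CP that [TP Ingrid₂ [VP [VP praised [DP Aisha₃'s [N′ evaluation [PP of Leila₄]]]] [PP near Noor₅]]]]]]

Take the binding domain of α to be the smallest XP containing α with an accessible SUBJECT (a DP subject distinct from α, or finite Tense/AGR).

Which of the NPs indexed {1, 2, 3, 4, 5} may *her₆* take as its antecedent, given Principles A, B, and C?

*her* is a pronoun, so Principle B applies: it must be free in its binding domain.
Binding domain of *her₆*: the matrix TP, whose subject is Odette₁.
*Odette₁* c-commands the pronoun within its binding domain → coindexation would violate Principle B.
*Ingrid₂*: the pronoun c-commands this R-expression → coindexation would violate Principle C on *Ingrid₂*.
*Aisha₃*: the pronoun c-commands this R-expression → coindexation would violate Principle C on *Aisha₃*.
*Leila₄*: the pronoun c-commands this R-expression → coindexation would violate Principle C on *Leila₄*.
*Noor₅*: the pronoun c-commands this R-expression → coindexation would violate Principle C on *Noor₅*.

none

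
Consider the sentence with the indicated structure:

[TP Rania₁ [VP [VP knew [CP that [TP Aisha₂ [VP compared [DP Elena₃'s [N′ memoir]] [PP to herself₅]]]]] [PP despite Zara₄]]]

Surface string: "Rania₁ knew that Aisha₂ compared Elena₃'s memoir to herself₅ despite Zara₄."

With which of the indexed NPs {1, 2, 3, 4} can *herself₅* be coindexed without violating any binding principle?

{2}

*herself* is an anaphor, so Principle A applies: it must be bound in its binding domain.
Binding domain of *herself₅*: the embedded TP, whose subject is Aisha₂.
*Rania₁* c-commands the anaphor but is outside its binding domain → cannot satisfy Principle A.
*Aisha₂* c-commands the anaphor within its binding domain → licit binder.
*Elena₃* does not c-command the anaphor → cannot bind it.
*Zara₄* does not c-command the anaphor → cannot bind it.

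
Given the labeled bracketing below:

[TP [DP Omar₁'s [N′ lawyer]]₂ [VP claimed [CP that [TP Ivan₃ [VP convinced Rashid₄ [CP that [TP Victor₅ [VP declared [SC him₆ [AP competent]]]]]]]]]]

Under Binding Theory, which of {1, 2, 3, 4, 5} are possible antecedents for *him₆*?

{1, 2, 3, 4}

*him* is a pronoun, so Principle B applies: it must be free in its binding domain.
Binding domain of *him₆*: the embedded TP, whose subject is Victor₅.
*Omar₁* and the pronoun do not c-command one another → neither Principle B nor Principle C is at stake; coindexation permitted.
*[Omar₁'s lawyer]₂* c-commands the pronoun but from outside its binding domain, and is not c-commanded by it → coindexation permitted.
*Ivan₃* c-commands the pronoun but from outside its binding domain, and is not c-commanded by it → coindexation permitted.
*Rashid₄* c-commands the pronoun but from outside its binding domain, and is not c-commanded by it → coindexation permitted.
*Victor₅* c-commands the pronoun within its binding domain → coindexation would violate Principle B.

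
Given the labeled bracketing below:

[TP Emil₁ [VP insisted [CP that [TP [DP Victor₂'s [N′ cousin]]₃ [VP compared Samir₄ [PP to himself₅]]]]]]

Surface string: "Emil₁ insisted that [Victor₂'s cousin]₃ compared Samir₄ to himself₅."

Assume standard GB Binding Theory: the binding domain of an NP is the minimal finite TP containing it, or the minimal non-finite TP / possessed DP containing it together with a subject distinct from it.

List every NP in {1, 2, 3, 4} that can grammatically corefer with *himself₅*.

{3, 4}

*himself* is an anaphor, so Principle A applies: it must be bound in its binding domain.
Binding domain of *himself₅*: the embedded TP, whose subject is [Victor₂'s cousin]₃.
*Emil₁* c-commands the anaphor but is outside its binding domain → cannot satisfy Principle A.
*Victor₂* does not c-command the anaphor → cannot bind it.
*[Victor₂'s cousin]₃* c-commands the anaphor within its binding domain → licit binder.
*Samir₄* c-commands the anaphor within its binding domain → licit binder.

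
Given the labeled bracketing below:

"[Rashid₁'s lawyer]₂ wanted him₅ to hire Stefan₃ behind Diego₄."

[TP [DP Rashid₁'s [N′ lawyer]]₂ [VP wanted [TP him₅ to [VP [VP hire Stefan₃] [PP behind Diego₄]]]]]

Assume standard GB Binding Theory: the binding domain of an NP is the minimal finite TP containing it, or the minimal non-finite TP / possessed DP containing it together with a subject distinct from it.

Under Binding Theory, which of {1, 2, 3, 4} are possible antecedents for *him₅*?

{1}

*him* is a pronoun, so Principle B applies: it must be free in its binding domain.
Binding domain of *him₅*: the matrix TP, whose subject is [Rashid₁'s lawyer]₂.
*Rashid₁* and the pronoun do not c-command one another → neither Principle B nor Principle C is at stake; coindexation permitted.
*[Rashid₁'s lawyer]₂* c-commands the pronoun within its binding domain → coindexation would violate Principle B.
*Stefan₃*: the pronoun c-commands this R-expression → coindexation would violate Principle C on *Stefan₃*.
*Diego₄*: the pronoun c-commands this R-expression → coindexation would violate Principle C on *Diego₄*.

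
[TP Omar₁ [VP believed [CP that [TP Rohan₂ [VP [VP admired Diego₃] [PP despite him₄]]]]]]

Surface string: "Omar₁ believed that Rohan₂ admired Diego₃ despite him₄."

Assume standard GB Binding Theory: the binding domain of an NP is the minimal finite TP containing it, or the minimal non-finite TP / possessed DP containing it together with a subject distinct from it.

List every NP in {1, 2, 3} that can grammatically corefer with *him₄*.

*him* is a pronoun, so Principle B applies: it must be free in its binding domain.
Binding domain of *him₄*: the embedded TP, whose subject is Rohan₂.
*Omar₁* c-commands the pronoun but from outside its binding domain, and is not c-commanded by it → coindexation permitted.
*Rohan₂* c-commands the pronoun within its binding domain → coindexation would violate Principle B.
*Diego₃* and the pronoun do not c-command one another → neither Principle B nor Principle C is at stake; coindexation permitted.

{1, 3}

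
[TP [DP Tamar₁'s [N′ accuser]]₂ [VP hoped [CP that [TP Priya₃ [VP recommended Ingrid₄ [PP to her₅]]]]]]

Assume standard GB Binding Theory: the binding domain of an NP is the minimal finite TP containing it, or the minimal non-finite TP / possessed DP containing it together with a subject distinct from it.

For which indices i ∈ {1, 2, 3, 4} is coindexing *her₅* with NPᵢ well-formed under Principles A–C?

*her* is a pronoun, so Principle B applies: it must be free in its binding domain.
Binding domain of *her₅*: the embedded TP, whose subject is Priya₃.
*Tamar₁* and the pronoun do not c-command one another → neither Principle B nor Principle C is at stake; coindexation permitted.
*[Tamar₁'s accuser]₂* c-commands the pronoun but from outside its binding domain, and is not c-commanded by it → coindexation permitted.
*Priya₃* c-commands the pronoun within its binding domain → coindexation would violate Principle B.
*Ingrid₄* c-commands the pronoun within its binding domain → coindexation would violate Principle B.

{1, 2}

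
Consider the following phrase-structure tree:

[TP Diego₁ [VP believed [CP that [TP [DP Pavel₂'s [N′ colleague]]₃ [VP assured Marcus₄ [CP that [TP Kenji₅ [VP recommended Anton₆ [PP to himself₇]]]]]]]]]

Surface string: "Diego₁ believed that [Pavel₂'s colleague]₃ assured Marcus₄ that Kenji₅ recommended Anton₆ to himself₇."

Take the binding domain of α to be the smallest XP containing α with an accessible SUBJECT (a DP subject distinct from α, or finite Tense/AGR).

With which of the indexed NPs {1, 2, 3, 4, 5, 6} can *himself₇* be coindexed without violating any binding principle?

*himself* is an anaphor, so Principle A applies: it must be bound in its binding domain.
Binding domain of *himself₇*: the embedded TP, whose subject is Kenji₅.
*Diego₁* c-commands the anaphor but is outside its binding domain → cannot satisfy Principle A.
*Pavel₂* does not c-command the anaphor → cannot bind it.
*[Pavel₂'s colleague]₃* c-commands the anaphor but is outside its binding domain → cannot satisfy Principle A.
*Marcus₄* c-commands the anaphor but is outside its binding domain → cannot satisfy Principle A.
*Kenji₅* c-commands the anaphor within its binding domain → licit binder.
*Anton₆* c-commands the anaphor within its binding domain → licit binder.

{5, 6}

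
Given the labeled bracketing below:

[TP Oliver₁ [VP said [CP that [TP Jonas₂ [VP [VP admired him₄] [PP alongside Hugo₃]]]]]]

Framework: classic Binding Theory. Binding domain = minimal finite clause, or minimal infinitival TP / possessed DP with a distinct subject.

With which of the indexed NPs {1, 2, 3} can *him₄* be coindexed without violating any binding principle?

{1, 3}

*him* is a pronoun, so Principle B applies: it must be free in its binding domain.
Binding domain of *him₄*: the embedded TP, whose subject is Jonas₂.
*Oliver₁* c-commands the pronoun but from outside its binding domain, and is not c-commanded by it → coindexation permitted.
*Jonas₂* c-commands the pronoun within its binding domain → coindexation would violate Principle B.
*Hugo₃* and the pronoun do not c-command one another → neither Principle B nor Principle C is at stake; coindexation permitted.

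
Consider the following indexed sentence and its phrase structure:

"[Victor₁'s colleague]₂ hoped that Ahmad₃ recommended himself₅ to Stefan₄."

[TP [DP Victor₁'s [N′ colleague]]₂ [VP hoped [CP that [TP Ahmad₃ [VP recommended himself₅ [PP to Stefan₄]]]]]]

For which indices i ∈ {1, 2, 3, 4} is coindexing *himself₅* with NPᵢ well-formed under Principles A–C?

{3}

*himself* is an anaphor, so Principle A applies: it must be bound in its binding domain.
Binding domain of *himself₅*: the embedded TP, whose subject is Ahmad₃.
*Victor₁* does not c-command the anaphor → cannot bind it.
*[Victor₁'s colleague]₂* c-commands the anaphor but is outside its binding domain → cannot satisfy Principle A.
*Ahmad₃* c-commands the anaphor within its binding domain → licit binder.
*Stefan₄* does not c-command the anaphor → cannot bind it.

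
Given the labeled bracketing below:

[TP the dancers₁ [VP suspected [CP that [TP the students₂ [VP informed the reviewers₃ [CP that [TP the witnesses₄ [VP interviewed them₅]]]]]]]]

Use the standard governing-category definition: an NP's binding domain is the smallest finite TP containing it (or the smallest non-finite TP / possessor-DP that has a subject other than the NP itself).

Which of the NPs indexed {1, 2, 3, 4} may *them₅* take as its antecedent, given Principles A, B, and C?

*them* is a pronoun, so Principle B applies: it must be free in its binding domain.
Binding domain of *them₅*: the embedded TP, whose subject is the witnesses₄.
*the dancers₁* c-commands the pronoun but from outside its binding domain, and is not c-commanded by it → coindexation permitted.
*the students₂* c-commands the pronoun but from outside its binding domain, and is not c-commanded by it → coindexation permitted.
*the reviewers₃* c-commands the pronoun but from outside its binding domain, and is not c-commanded by it → coindexation permitted.
*the witnesses₄* c-commands the pronoun within its binding domain → coindexation would violate Principle B.

{1, 2, 3}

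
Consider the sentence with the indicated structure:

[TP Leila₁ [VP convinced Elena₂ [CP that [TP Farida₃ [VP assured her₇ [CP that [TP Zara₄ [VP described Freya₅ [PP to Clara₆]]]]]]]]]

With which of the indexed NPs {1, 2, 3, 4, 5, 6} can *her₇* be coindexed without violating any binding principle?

{1, 2}

*her* is a pronoun, so Principle B applies: it must be free in its binding domain.
Binding domain of *her₇*: the embedded TP, whose subject is Farida₃.
*Leila₁* c-commands the pronoun but from outside its binding domain, and is not c-commanded by it → coindexation permitted.
*Elena₂* c-commands the pronoun but from outside its binding domain, and is not c-commanded by it → coindexation permitted.
*Farida₃* c-commands the pronoun within its binding domain → coindexation would violate Principle B.
*Zara₄*: the pronoun c-commands this R-expression → coindexation would violate Principle C on *Zara₄*.
*Freya₅*: the pronoun c-commands this R-expression → coindexation would violate Principle C on *Freya₅*.
*Clara₆*: the pronoun c-commands this R-expression → coindexation would violate Principle C on *Clara₆*.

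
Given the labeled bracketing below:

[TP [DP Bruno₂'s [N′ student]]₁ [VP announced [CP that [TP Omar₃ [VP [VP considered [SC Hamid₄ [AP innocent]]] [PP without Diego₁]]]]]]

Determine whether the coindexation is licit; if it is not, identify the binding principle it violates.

Principle C

The two coindexed NPs are *[Bruno₂'s student]₁* and *Diego₁*.
*Diego₁* is an R-expression. Principle C requires it to be free everywhere.
*[Bruno₂'s student]₁* c-commands it and carries the same index.
The R-expression is bound → Principle C violation.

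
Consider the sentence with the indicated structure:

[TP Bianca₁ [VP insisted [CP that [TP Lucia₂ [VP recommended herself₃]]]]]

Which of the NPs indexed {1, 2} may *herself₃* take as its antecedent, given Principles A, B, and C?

{2}

*herself* is an anaphor, so Principle A applies: it must be bound in its binding domain.
Binding domain of *herself₃*: the embedded TP, whose subject is Lucia₂.
*Bianca₁* c-commands the anaphor but is outside its binding domain → cannot satisfy Principle A.
*Lucia₂* c-commands the anaphor within its binding domain → licit binder.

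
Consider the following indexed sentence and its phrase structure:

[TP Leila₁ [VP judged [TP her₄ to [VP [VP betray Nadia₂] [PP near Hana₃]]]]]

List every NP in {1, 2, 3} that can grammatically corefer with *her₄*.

*her* is a pronoun, so Principle B applies: it must be free in its binding domain.
Binding domain of *her₄*: the matrix TP, whose subject is Leila₁.
*Leila₁* c-commands the pronoun within its binding domain → coindexation would violate Principle B.
*Nadia₂*: the pronoun c-commands this R-expression → coindexation would violate Principle C on *Nadia₂*.
*Hana₃*: the pronoun c-commands this R-expression → coindexation would violate Principle C on *Hana₃*.

none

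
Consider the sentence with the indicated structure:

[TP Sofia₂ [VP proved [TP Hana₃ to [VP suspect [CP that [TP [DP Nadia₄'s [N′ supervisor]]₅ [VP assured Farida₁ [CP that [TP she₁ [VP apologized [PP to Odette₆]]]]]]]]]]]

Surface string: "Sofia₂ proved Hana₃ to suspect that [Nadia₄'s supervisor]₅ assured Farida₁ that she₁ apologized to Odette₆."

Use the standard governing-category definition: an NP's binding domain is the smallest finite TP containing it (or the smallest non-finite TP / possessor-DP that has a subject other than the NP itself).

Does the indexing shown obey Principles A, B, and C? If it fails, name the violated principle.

The two coindexed NPs are *Farida₁* and *she₁*.
*she₁* is a pronoun; nothing c-commands it within its binding domain (the embedded TP.), so Principle B holds trivially.
*Farida₁* is an R-expression; *she₁* does not c-command it, and no other NP shares its index, so Principle C is satisfied.
All principles are respected.

grammatical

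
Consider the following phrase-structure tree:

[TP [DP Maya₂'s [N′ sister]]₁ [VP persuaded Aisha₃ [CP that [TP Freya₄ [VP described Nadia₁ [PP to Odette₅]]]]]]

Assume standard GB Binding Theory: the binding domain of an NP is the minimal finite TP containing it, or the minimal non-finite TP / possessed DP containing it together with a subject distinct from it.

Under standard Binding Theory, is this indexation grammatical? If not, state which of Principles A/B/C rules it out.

The two coindexed NPs are *[Maya₂'s sister]₁* and *Nadia₁*.
*Nadia₁* is an R-expression. Principle C requires it to be free everywhere.
*[Maya₂'s sister]₁* c-commands it and carries the same index.
The R-expression is bound → Principle C violation.

Principle C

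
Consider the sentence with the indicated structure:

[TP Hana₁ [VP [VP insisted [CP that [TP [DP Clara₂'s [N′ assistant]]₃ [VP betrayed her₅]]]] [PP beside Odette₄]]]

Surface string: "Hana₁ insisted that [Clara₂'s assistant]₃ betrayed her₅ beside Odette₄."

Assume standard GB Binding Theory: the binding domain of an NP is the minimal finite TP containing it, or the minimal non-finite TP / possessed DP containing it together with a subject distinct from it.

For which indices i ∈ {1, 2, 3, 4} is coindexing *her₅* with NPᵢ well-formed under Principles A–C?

{1, 2, 4}

*her* is a pronoun, so Principle B applies: it must be free in its binding domain.
Binding domain of *her₅*: the embedded TP, whose subject is [Clara₂'s assistant]₃.
*Hana₁* c-commands the pronoun but from outside its binding domain, and is not c-commanded by it → coindexation permitted.
*Clara₂* and the pronoun do not c-command one another → neither Principle B nor Principle C is at stake; coindexation permitted.
*[Clara₂'s assistant]₃* c-commands the pronoun within its binding domain → coindexation would violate Principle B.
*Odette₄* and the pronoun do not c-command one another → neither Principle B nor Principle C is at stake; coindexation permitted.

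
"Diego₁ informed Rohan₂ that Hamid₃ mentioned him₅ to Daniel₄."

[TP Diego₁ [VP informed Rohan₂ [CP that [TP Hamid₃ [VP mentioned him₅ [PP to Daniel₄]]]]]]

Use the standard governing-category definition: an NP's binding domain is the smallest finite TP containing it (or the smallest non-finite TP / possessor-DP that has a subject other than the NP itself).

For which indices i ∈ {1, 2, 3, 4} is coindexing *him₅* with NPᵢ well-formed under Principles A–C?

*him* is a pronoun, so Principle B applies: it must be free in its binding domain.
Binding domain of *him₅*: the embedded TP, whose subject is Hamid₃.
*Diego₁* c-commands the pronoun but from outside its binding domain, and is not c-commanded by it → coindexation permitted.
*Rohan₂* c-commands the pronoun but from outside its binding domain, and is not c-commanded by it → coindexation permitted.
*Hamid₃* c-commands the pronoun within its binding domain → coindexation would violate Principle B.
*Daniel₄*: the pronoun c-commands this R-expression → coindexation would violate Principle C on *Daniel₄*.

{1, 2}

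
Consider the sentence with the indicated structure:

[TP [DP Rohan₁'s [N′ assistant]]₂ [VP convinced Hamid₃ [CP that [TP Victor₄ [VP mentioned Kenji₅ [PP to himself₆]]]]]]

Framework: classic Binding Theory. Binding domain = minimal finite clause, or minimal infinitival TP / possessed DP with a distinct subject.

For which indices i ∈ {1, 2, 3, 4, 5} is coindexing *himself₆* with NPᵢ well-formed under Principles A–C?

{4, 5}

*himself* is an anaphor, so Principle A applies: it must be bound in its binding domain.
Binding domain of *himself₆*: the embedded TP, whose subject is Victor₄.
*Rohan₁* does not c-command the anaphor → cannot bind it.
*[Rohan₁'s assistant]₂* c-commands the anaphor but is outside its binding domain → cannot satisfy Principle A.
*Hamid₃* c-commands the anaphor but is outside its binding domain → cannot satisfy Principle A.
*Victor₄* c-commands the anaphor within its binding domain → licit binder.
*Kenji₅* c-commands the anaphor within its binding domain → licit binder.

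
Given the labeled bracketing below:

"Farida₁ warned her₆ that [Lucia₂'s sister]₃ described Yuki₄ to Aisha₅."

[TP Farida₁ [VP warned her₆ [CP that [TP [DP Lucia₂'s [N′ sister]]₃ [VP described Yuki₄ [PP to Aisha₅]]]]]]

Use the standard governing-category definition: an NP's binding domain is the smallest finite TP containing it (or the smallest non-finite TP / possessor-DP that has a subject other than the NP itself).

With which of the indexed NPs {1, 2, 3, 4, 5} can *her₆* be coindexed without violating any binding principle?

none

*her* is a pronoun, so Principle B applies: it must be free in its binding domain.
Binding domain of *her₆*: the matrix TP, whose subject is Farida₁.
*Farida₁* c-commands the pronoun within its binding domain → coindexation would violate Principle B.
*Lucia₂*: the pronoun c-commands this R-expression → coindexation would violate Principle C on *Lucia₂*.
*[Lucia₂'s sister]₃*: the pronoun c-commands this R-expression → coindexation would violate Principle C on *[Lucia₂'s sister]₃*.
*Yuki₄*: the pronoun c-commands this R-expression → coindexation would violate Principle C on *Yuki₄*.
*Aisha₅*: the pronoun c-commands this R-expression → coindexation would violate Principle C on *Aisha₅*.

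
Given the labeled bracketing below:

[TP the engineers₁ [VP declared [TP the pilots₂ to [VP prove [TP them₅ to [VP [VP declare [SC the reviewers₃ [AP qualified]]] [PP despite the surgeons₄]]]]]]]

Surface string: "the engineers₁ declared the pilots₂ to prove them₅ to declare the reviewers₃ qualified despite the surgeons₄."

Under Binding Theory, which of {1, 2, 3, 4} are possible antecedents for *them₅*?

*them* is a pronoun, so Principle B applies: it must be free in its binding domain.
Binding domain of *them₅*: the embedded TP, whose subject is the pilots₂.
*the engineers₁* c-commands the pronoun but from outside its binding domain, and is not c-commanded by it → coindexation permitted.
*the pilots₂* c-commands the pronoun within its binding domain → coindexation would violate Principle B.
*the reviewers₃*: the pronoun c-commands this R-expression → coindexation would violate Principle C on *the reviewers₃*.
*the surgeons₄*: the pronoun c-commands this R-expression → coindexation would violate Principle C on *the surgeons₄*.

{1}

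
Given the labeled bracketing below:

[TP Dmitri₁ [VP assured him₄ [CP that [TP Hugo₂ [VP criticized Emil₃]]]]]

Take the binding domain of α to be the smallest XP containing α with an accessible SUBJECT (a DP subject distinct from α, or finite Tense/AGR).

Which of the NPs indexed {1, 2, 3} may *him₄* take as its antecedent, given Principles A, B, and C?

*him* is a pronoun, so Principle B applies: it must be free in its binding domain.
Binding domain of *him₄*: the matrix TP, whose subject is Dmitri₁.
*Dmitri₁* c-commands the pronoun within its binding domain → coindexation would violate Principle B.
*Hugo₂*: the pronoun c-commands this R-expression → coindexation would violate Principle C on *Hugo₂*.
*Emil₃*: the pronoun c-commands this R-expression → coindexation would violate Principle C on *Emil₃*.

none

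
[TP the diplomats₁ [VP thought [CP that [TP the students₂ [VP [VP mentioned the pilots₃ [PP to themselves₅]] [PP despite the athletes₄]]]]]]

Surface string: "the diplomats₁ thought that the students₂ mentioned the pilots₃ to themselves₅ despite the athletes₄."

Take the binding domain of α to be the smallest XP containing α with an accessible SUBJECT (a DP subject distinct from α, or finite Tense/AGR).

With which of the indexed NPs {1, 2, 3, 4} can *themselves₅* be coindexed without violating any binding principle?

*themselves* is an anaphor, so Principle A applies: it must be bound in its binding domain.
Binding domain of *themselves₅*: the embedded TP, whose subject is the students₂.
*the diplomats₁* c-commands the anaphor but is outside its binding domain → cannot satisfy Principle A.
*the students₂* c-commands the anaphor within its binding domain → licit binder.
*the pilots₃* c-commands the anaphor within its binding domain → licit binder.
*the athletes₄* does not c-command the anaphor → cannot bind it.

{2, 3}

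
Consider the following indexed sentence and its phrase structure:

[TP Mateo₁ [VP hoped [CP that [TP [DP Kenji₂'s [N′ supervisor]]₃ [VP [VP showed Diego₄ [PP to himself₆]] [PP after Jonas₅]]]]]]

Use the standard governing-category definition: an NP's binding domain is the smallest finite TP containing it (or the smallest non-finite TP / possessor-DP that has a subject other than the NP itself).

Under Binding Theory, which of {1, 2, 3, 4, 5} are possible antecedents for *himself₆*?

*himself* is an anaphor, so Principle A applies: it must be bound in its binding domain.
Binding domain of *himself₆*: the embedded TP, whose subject is [Kenji₂'s supervisor]₃.
*Mateo₁* c-commands the anaphor but is outside its binding domain → cannot satisfy Principle A.
*Kenji₂* does not c-command the anaphor → cannot bind it.
*[Kenji₂'s supervisor]₃* c-commands the anaphor within its binding domain → licit binder.
*Diego₄* c-commands the anaphor within its binding domain → licit binder.
*Jonas₅* does not c-command the anaphor → cannot bind it.

{3, 4}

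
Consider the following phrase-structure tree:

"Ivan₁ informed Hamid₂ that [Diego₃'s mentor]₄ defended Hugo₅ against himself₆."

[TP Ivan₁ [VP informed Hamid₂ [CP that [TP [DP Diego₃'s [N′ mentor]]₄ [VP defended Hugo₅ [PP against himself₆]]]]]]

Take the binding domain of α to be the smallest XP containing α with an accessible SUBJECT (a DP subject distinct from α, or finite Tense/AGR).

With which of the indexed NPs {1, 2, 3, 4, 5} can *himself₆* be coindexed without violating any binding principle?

{4, 5}

*himself* is an anaphor, so Principle A applies: it must be bound in its binding domain.
Binding domain of *himself₆*: the embedded TP, whose subject is [Diego₃'s mentor]₄.
*Ivan₁* c-commands the anaphor but is outside its binding domain → cannot satisfy Principle A.
*Hamid₂* c-commands the anaphor but is outside its binding domain → cannot satisfy Principle A.
*Diego₃* does not c-command the anaphor → cannot bind it.
*[Diego₃'s mentor]₄* c-commands the anaphor within its binding domain → licit binder.
*Hugo₅* c-commands the anaphor within its binding domain → licit binder.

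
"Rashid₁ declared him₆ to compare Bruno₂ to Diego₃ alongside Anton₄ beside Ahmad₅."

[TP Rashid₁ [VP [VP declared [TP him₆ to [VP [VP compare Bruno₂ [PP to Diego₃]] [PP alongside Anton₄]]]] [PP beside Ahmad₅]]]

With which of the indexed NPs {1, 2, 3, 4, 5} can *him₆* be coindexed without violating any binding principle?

{5}

*him* is a pronoun, so Principle B applies: it must be free in its binding domain.
Binding domain of *him₆*: the matrix TP, whose subject is Rashid₁.
*Rashid₁* c-commands the pronoun within its binding domain → coindexation would violate Principle B.
*Bruno₂*: the pronoun c-commands this R-expression → coindexation would violate Principle C on *Bruno₂*.
*Diego₃*: the pronoun c-commands this R-expression → coindexation would violate Principle C on *Diego₃*.
*Anton₄*: the pronoun c-commands this R-expression → coindexation would violate Principle C on *Anton₄*.
*Ahmad₅* and the pronoun do not c-command one another → neither Principle B nor Principle C is at stake; coindexation permitted.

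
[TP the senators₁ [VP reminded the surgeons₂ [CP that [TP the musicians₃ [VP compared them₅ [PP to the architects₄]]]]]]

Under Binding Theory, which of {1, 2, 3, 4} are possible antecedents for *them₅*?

{1, 2}

*them* is a pronoun, so Principle B applies: it must be free in its binding domain.
Binding domain of *them₅*: the embedded TP, whose subject is the musicians₃.
*the senators₁* c-commands the pronoun but from outside its binding domain, and is not c-commanded by it → coindexation permitted.
*the surgeons₂* c-commands the pronoun but from outside its binding domain, and is not c-commanded by it → coindexation permitted.
*the musicians₃* c-commands the pronoun within its binding domain → coindexation would violate Principle B.
*the architects₄*: the pronoun c-commands this R-expression → coindexation would violate Principle C on *the architects₄*.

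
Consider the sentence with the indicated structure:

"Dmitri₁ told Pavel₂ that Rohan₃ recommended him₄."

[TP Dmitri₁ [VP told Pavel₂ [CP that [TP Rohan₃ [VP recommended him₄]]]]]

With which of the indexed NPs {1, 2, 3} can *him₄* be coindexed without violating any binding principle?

{1, 2}

*him* is a pronoun, so Principle B applies: it must be free in its binding domain.
Binding domain of *him₄*: the embedded TP, whose subject is Rohan₃.
*Dmitri₁* c-commands the pronoun but from outside its binding domain, and is not c-commanded by it → coindexation permitted.
*Pavel₂* c-commands the pronoun but from outside its binding domain, and is not c-commanded by it → coindexation permitted.
*Rohan₃* c-commands the pronoun within its binding domain → coindexation would violate Principle B.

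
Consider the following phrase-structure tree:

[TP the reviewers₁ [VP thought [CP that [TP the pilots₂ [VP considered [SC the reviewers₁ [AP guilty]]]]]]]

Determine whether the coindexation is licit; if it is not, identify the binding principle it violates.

The two coindexed NPs are *the reviewers₁* (the lower occurrence) and *the reviewers₁* (the higher occurrence).
*the reviewers₁* (the lower occurrence) is an R-expression. Principle C requires it to be free everywhere.
*the reviewers₁* (the higher occurrence) c-commands it and carries the same index.
The R-expression is bound → Principle C violation.

Principle C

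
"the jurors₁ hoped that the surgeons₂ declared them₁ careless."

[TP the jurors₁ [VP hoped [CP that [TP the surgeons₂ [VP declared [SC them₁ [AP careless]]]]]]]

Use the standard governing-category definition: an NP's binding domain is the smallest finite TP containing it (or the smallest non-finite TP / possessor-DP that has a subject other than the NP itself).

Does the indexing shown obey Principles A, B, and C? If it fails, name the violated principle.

The two coindexed NPs are *the jurors₁* and *them₁*.
*them₁* is a pronoun; its binding domain is the embedded TP, whose subject is the surgeons₂. Within that domain it is c-commanded only by *the surgeons₂*, which carries a different index — the pronoun is free locally, so Principle B holds.
*the jurors₁* is an R-expression; *them₁* does not c-command it, and no other NP shares its index, so Principle C is satisfied.
All principles are respected.

grammatical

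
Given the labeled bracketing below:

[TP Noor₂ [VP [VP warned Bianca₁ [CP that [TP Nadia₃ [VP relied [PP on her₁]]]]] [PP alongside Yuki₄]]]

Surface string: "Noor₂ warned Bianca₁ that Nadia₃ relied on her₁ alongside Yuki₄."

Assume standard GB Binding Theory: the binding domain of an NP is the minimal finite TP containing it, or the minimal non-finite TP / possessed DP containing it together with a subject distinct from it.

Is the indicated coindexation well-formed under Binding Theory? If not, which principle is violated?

grammatical

The two coindexed NPs are *Bianca₁* and *her₁*.
*her₁* is a pronoun; its binding domain is the embedded TP, whose subject is Nadia₃. Within that domain it is c-commanded only by *Nadia₃*, which carries a different index — the pronoun is free locally, so Principle B holds.
*Bianca₁* is an R-expression; *her₁* does not c-command it, and no other NP shares its index, so Principle C is satisfied.
All principles are respected.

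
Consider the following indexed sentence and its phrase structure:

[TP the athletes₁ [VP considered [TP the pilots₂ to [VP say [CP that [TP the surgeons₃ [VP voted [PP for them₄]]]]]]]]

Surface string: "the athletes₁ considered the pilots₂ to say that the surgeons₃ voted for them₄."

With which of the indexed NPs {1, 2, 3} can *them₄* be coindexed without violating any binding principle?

{1, 2}

*them* is a pronoun, so Principle B applies: it must be free in its binding domain.
Binding domain of *them₄*: the embedded TP, whose subject is the surgeons₃.
*the athletes₁* c-commands the pronoun but from outside its binding domain, and is not c-commanded by it → coindexation permitted.
*the pilots₂* c-commands the pronoun but from outside its binding domain, and is not c-commanded by it → coindexation permitted.
*the surgeons₃* c-commands the pronoun within its binding domain → coindexation would violate Principle B.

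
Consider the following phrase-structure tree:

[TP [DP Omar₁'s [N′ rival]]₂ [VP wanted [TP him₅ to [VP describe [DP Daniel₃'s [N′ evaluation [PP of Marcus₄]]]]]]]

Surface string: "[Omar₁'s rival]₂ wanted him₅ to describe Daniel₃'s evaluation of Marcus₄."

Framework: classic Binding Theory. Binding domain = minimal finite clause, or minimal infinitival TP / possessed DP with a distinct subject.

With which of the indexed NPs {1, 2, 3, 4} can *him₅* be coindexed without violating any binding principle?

*him* is a pronoun, so Principle B applies: it must be free in its binding domain.
Binding domain of *him₅*: the matrix TP, whose subject is [Omar₁'s rival]₂.
*Omar₁* and the pronoun do not c-command one another → neither Principle B nor Principle C is at stake; coindexation permitted.
*[Omar₁'s rival]₂* c-commands the pronoun within its binding domain → coindexation would violate Principle B.
*Daniel₃*: the pronoun c-commands this R-expression → coindexation would violate Principle C on *Daniel₃*.
*Marcus₄*: the pronoun c-commands this R-expression → coindexation would violate Principle C on *Marcus₄*.

{1}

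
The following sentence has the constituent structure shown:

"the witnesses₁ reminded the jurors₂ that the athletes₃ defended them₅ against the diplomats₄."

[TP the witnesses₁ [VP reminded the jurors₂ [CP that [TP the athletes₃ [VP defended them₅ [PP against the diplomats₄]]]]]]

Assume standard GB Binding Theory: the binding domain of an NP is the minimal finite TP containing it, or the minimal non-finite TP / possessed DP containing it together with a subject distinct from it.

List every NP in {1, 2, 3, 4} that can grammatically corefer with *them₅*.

*them* is a pronoun, so Principle B applies: it must be free in its binding domain.
Binding domain of *them₅*: the embedded TP, whose subject is the athletes₃.
*the witnesses₁* c-commands the pronoun but from outside its binding domain, and is not c-commanded by it → coindexation permitted.
*the jurors₂* c-commands the pronoun but from outside its binding domain, and is not c-commanded by it → coindexation permitted.
*the athletes₃* c-commands the pronoun within its binding domain → coindexation would violate Principle B.
*the diplomats₄*: the pronoun c-commands this R-expression → coindexation would violate Principle C on *the diplomats₄*.

{1, 2}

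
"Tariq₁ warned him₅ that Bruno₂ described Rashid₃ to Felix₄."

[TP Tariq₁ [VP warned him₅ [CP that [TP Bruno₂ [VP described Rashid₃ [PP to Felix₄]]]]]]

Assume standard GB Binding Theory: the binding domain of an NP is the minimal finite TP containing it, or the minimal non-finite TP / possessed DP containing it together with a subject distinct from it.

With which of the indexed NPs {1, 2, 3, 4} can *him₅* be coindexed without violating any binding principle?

*him* is a pronoun, so Principle B applies: it must be free in its binding domain.
Binding domain of *him₅*: the matrix TP, whose subject is Tariq₁.
*Tariq₁* c-commands the pronoun within its binding domain → coindexation would violate Principle B.
*Bruno₂*: the pronoun c-commands this R-expression → coindexation would violate Principle C on *Bruno₂*.
*Rashid₃*: the pronoun c-commands this R-expression → coindexation would violate Principle C on *Rashid₃*.
*Felix₄*: the pronoun c-commands this R-expression → coindexation would violate Principle C on *Felix₄*.

none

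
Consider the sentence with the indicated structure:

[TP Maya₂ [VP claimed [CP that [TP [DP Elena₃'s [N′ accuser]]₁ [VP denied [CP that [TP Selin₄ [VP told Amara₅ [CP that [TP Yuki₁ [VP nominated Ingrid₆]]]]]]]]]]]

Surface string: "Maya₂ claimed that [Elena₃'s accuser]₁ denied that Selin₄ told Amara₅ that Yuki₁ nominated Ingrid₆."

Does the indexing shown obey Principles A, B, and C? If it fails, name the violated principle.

The two coindexed NPs are *[Elena₃'s accuser]₁* and *Yuki₁*.
*Yuki₁* is an R-expression. Principle C requires it to be free everywhere.
*[Elena₃'s accuser]₁* c-commands it and carries the same index.
The R-expression is bound → Principle C violation.

Principle C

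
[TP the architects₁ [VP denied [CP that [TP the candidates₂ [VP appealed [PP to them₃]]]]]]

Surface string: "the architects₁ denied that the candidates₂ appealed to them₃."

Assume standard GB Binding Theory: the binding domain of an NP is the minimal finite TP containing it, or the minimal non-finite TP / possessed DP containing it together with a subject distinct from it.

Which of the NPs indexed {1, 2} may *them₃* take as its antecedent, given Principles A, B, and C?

{1}

*them* is a pronoun, so Principle B applies: it must be free in its binding domain.
Binding domain of *them₃*: the embedded TP, whose subject is the candidates₂.
*the architects₁* c-commands the pronoun but from outside its binding domain, and is not c-commanded by it → coindexation permitted.
*the candidates₂* c-commands the pronoun within its binding domain → coindexation would violate Principle B.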